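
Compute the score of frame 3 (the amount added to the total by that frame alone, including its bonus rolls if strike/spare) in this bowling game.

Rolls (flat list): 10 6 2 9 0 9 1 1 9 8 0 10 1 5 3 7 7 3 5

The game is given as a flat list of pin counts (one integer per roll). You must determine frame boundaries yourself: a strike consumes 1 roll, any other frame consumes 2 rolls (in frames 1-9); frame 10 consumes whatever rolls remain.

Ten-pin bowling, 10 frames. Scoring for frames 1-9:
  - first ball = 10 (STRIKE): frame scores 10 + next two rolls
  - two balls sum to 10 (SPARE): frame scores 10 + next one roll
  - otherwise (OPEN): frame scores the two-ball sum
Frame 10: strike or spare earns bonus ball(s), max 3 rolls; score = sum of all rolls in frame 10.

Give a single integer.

Answer: 9

Derivation:
Frame 1: STRIKE. 10 + next two rolls (6+2) = 18. Cumulative: 18
Frame 2: OPEN (6+2=8). Cumulative: 26
Frame 3: OPEN (9+0=9). Cumulative: 35
Frame 4: SPARE (9+1=10). 10 + next roll (1) = 11. Cumulative: 46
Frame 5: SPARE (1+9=10). 10 + next roll (8) = 18. Cumulative: 64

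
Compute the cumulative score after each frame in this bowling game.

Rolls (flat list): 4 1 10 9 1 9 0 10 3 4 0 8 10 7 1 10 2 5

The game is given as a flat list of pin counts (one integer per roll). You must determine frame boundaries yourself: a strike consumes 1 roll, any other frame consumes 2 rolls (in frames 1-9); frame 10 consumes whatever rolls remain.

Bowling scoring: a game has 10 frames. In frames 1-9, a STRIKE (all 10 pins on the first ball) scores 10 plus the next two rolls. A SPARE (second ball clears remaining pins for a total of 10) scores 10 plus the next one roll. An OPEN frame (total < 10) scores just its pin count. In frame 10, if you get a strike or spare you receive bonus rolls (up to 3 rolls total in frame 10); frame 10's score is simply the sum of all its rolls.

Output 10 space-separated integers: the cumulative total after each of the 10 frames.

Answer: 5 25 44 53 70 77 85 103 111 128

Derivation:
Frame 1: OPEN (4+1=5). Cumulative: 5
Frame 2: STRIKE. 10 + next two rolls (9+1) = 20. Cumulative: 25
Frame 3: SPARE (9+1=10). 10 + next roll (9) = 19. Cumulative: 44
Frame 4: OPEN (9+0=9). Cumulative: 53
Frame 5: STRIKE. 10 + next two rolls (3+4) = 17. Cumulative: 70
Frame 6: OPEN (3+4=7). Cumulative: 77
Frame 7: OPEN (0+8=8). Cumulative: 85
Frame 8: STRIKE. 10 + next two rolls (7+1) = 18. Cumulative: 103
Frame 9: OPEN (7+1=8). Cumulative: 111
Frame 10: STRIKE. Sum of all frame-10 rolls (10+2+5) = 17. Cumulative: 128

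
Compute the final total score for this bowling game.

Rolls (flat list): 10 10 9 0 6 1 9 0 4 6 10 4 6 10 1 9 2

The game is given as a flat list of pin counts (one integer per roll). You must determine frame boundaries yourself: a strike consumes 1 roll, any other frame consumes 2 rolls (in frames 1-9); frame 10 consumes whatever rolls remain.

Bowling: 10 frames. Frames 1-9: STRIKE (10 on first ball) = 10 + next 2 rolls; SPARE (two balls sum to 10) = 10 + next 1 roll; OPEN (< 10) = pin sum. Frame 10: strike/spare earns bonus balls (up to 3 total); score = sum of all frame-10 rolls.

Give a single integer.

Frame 1: STRIKE. 10 + next two rolls (10+9) = 29. Cumulative: 29
Frame 2: STRIKE. 10 + next two rolls (9+0) = 19. Cumulative: 48
Frame 3: OPEN (9+0=9). Cumulative: 57
Frame 4: OPEN (6+1=7). Cumulative: 64
Frame 5: OPEN (9+0=9). Cumulative: 73
Frame 6: SPARE (4+6=10). 10 + next roll (10) = 20. Cumulative: 93
Frame 7: STRIKE. 10 + next two rolls (4+6) = 20. Cumulative: 113
Frame 8: SPARE (4+6=10). 10 + next roll (10) = 20. Cumulative: 133
Frame 9: STRIKE. 10 + next two rolls (1+9) = 20. Cumulative: 153
Frame 10: SPARE. Sum of all frame-10 rolls (1+9+2) = 12. Cumulative: 165

Answer: 165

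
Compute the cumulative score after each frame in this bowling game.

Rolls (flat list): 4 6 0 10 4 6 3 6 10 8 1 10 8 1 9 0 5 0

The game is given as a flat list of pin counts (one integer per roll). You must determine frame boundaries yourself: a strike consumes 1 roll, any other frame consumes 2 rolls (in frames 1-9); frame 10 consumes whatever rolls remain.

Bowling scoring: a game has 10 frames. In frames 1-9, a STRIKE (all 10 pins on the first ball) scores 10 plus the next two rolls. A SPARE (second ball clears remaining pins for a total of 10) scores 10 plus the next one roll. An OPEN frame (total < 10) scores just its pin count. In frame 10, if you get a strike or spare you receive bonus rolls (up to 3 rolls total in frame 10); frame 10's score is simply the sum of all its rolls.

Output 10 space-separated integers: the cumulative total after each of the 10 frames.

Answer: 10 24 37 46 65 74 93 102 111 116

Derivation:
Frame 1: SPARE (4+6=10). 10 + next roll (0) = 10. Cumulative: 10
Frame 2: SPARE (0+10=10). 10 + next roll (4) = 14. Cumulative: 24
Frame 3: SPARE (4+6=10). 10 + next roll (3) = 13. Cumulative: 37
Frame 4: OPEN (3+6=9). Cumulative: 46
Frame 5: STRIKE. 10 + next two rolls (8+1) = 19. Cumulative: 65
Frame 6: OPEN (8+1=9). Cumulative: 74
Frame 7: STRIKE. 10 + next two rolls (8+1) = 19. Cumulative: 93
Frame 8: OPEN (8+1=9). Cumulative: 102
Frame 9: OPEN (9+0=9). Cumulative: 111
Frame 10: OPEN. Sum of all frame-10 rolls (5+0) = 5. Cumulative: 116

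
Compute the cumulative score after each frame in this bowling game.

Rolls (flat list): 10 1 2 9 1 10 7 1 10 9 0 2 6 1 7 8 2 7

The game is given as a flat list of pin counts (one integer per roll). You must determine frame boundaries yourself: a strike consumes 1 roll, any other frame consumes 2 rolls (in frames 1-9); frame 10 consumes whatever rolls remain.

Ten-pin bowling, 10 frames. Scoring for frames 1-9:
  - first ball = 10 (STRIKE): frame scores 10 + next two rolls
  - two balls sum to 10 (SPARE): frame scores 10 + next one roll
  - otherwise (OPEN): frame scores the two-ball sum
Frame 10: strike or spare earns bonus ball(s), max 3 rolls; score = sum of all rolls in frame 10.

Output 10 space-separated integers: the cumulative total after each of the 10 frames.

Frame 1: STRIKE. 10 + next two rolls (1+2) = 13. Cumulative: 13
Frame 2: OPEN (1+2=3). Cumulative: 16
Frame 3: SPARE (9+1=10). 10 + next roll (10) = 20. Cumulative: 36
Frame 4: STRIKE. 10 + next two rolls (7+1) = 18. Cumulative: 54
Frame 5: OPEN (7+1=8). Cumulative: 62
Frame 6: STRIKE. 10 + next two rolls (9+0) = 19. Cumulative: 81
Frame 7: OPEN (9+0=9). Cumulative: 90
Frame 8: OPEN (2+6=8). Cumulative: 98
Frame 9: OPEN (1+7=8). Cumulative: 106
Frame 10: SPARE. Sum of all frame-10 rolls (8+2+7) = 17. Cumulative: 123

Answer: 13 16 36 54 62 81 90 98 106 123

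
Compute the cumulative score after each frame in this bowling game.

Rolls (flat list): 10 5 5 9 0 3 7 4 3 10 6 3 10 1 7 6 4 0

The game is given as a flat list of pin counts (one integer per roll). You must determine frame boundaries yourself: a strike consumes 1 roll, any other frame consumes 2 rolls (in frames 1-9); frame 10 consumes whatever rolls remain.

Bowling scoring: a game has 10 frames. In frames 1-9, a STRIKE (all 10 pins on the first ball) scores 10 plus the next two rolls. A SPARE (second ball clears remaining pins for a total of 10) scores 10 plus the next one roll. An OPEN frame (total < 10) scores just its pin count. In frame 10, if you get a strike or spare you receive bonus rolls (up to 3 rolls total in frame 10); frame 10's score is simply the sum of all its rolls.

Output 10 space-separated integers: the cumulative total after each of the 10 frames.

Frame 1: STRIKE. 10 + next two rolls (5+5) = 20. Cumulative: 20
Frame 2: SPARE (5+5=10). 10 + next roll (9) = 19. Cumulative: 39
Frame 3: OPEN (9+0=9). Cumulative: 48
Frame 4: SPARE (3+7=10). 10 + next roll (4) = 14. Cumulative: 62
Frame 5: OPEN (4+3=7). Cumulative: 69
Frame 6: STRIKE. 10 + next two rolls (6+3) = 19. Cumulative: 88
Frame 7: OPEN (6+3=9). Cumulative: 97
Frame 8: STRIKE. 10 + next two rolls (1+7) = 18. Cumulative: 115
Frame 9: OPEN (1+7=8). Cumulative: 123
Frame 10: SPARE. Sum of all frame-10 rolls (6+4+0) = 10. Cumulative: 133

Answer: 20 39 48 62 69 88 97 115 123 133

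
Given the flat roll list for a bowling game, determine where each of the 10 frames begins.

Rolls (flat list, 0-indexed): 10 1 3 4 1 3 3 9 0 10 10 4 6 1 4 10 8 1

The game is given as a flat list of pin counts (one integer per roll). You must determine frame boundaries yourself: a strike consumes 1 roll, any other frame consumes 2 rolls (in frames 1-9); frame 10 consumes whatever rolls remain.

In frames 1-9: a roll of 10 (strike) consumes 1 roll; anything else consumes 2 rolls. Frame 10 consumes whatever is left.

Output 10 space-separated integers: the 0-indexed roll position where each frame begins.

Answer: 0 1 3 5 7 9 10 11 13 15

Derivation:
Frame 1 starts at roll index 0: roll=10 (strike), consumes 1 roll
Frame 2 starts at roll index 1: rolls=1,3 (sum=4), consumes 2 rolls
Frame 3 starts at roll index 3: rolls=4,1 (sum=5), consumes 2 rolls
Frame 4 starts at roll index 5: rolls=3,3 (sum=6), consumes 2 rolls
Frame 5 starts at roll index 7: rolls=9,0 (sum=9), consumes 2 rolls
Frame 6 starts at roll index 9: roll=10 (strike), consumes 1 roll
Frame 7 starts at roll index 10: roll=10 (strike), consumes 1 roll
Frame 8 starts at roll index 11: rolls=4,6 (sum=10), consumes 2 rolls
Frame 9 starts at roll index 13: rolls=1,4 (sum=5), consumes 2 rolls
Frame 10 starts at roll index 15: 3 remaining rolls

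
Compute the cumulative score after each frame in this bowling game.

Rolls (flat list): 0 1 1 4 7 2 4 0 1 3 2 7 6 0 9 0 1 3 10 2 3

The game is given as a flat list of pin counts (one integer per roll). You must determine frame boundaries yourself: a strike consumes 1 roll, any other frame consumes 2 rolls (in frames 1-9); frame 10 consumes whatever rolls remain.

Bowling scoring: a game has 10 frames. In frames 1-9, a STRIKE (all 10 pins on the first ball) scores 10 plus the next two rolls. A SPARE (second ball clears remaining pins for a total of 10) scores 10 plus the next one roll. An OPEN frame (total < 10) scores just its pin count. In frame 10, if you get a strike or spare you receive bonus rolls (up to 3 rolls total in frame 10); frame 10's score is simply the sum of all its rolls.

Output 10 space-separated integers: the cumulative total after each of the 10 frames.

Answer: 1 6 15 19 23 32 38 47 51 66

Derivation:
Frame 1: OPEN (0+1=1). Cumulative: 1
Frame 2: OPEN (1+4=5). Cumulative: 6
Frame 3: OPEN (7+2=9). Cumulative: 15
Frame 4: OPEN (4+0=4). Cumulative: 19
Frame 5: OPEN (1+3=4). Cumulative: 23
Frame 6: OPEN (2+7=9). Cumulative: 32
Frame 7: OPEN (6+0=6). Cumulative: 38
Frame 8: OPEN (9+0=9). Cumulative: 47
Frame 9: OPEN (1+3=4). Cumulative: 51
Frame 10: STRIKE. Sum of all frame-10 rolls (10+2+3) = 15. Cumulative: 66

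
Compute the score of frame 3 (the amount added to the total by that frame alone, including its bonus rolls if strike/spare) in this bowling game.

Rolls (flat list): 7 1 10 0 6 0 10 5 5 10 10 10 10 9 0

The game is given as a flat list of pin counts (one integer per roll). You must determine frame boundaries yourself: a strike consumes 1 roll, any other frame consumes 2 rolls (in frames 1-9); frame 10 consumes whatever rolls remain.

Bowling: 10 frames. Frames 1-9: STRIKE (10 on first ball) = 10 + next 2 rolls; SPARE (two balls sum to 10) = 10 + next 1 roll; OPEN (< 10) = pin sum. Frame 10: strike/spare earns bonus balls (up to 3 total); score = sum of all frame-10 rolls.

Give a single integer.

Answer: 6

Derivation:
Frame 1: OPEN (7+1=8). Cumulative: 8
Frame 2: STRIKE. 10 + next two rolls (0+6) = 16. Cumulative: 24
Frame 3: OPEN (0+6=6). Cumulative: 30
Frame 4: SPARE (0+10=10). 10 + next roll (5) = 15. Cumulative: 45
Frame 5: SPARE (5+5=10). 10 + next roll (10) = 20. Cumulative: 65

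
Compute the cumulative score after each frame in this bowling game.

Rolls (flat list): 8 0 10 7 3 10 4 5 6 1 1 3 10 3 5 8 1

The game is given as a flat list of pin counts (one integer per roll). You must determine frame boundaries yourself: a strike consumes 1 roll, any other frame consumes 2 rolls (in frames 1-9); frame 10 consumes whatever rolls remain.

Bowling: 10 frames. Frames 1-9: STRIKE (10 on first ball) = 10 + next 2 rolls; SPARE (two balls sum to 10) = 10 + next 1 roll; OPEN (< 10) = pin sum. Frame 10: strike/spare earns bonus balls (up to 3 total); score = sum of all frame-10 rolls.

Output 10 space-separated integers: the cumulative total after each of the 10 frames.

Answer: 8 28 48 67 76 83 87 105 113 122

Derivation:
Frame 1: OPEN (8+0=8). Cumulative: 8
Frame 2: STRIKE. 10 + next two rolls (7+3) = 20. Cumulative: 28
Frame 3: SPARE (7+3=10). 10 + next roll (10) = 20. Cumulative: 48
Frame 4: STRIKE. 10 + next two rolls (4+5) = 19. Cumulative: 67
Frame 5: OPEN (4+5=9). Cumulative: 76
Frame 6: OPEN (6+1=7). Cumulative: 83
Frame 7: OPEN (1+3=4). Cumulative: 87
Frame 8: STRIKE. 10 + next two rolls (3+5) = 18. Cumulative: 105
Frame 9: OPEN (3+5=8). Cumulative: 113
Frame 10: OPEN. Sum of all frame-10 rolls (8+1) = 9. Cumulative: 122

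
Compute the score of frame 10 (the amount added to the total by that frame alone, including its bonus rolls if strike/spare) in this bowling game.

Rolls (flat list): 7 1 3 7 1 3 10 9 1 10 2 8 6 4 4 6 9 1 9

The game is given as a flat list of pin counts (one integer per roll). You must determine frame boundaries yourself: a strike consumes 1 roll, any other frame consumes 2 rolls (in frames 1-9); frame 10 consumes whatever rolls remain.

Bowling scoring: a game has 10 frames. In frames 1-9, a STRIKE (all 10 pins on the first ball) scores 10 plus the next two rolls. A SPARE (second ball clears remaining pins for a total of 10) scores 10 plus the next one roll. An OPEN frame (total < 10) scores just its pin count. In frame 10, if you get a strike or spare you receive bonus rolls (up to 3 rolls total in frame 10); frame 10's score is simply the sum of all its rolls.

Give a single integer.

Frame 1: OPEN (7+1=8). Cumulative: 8
Frame 2: SPARE (3+7=10). 10 + next roll (1) = 11. Cumulative: 19
Frame 3: OPEN (1+3=4). Cumulative: 23
Frame 4: STRIKE. 10 + next two rolls (9+1) = 20. Cumulative: 43
Frame 5: SPARE (9+1=10). 10 + next roll (10) = 20. Cumulative: 63
Frame 6: STRIKE. 10 + next two rolls (2+8) = 20. Cumulative: 83
Frame 7: SPARE (2+8=10). 10 + next roll (6) = 16. Cumulative: 99
Frame 8: SPARE (6+4=10). 10 + next roll (4) = 14. Cumulative: 113
Frame 9: SPARE (4+6=10). 10 + next roll (9) = 19. Cumulative: 132
Frame 10: SPARE. Sum of all frame-10 rolls (9+1+9) = 19. Cumulative: 151

Answer: 19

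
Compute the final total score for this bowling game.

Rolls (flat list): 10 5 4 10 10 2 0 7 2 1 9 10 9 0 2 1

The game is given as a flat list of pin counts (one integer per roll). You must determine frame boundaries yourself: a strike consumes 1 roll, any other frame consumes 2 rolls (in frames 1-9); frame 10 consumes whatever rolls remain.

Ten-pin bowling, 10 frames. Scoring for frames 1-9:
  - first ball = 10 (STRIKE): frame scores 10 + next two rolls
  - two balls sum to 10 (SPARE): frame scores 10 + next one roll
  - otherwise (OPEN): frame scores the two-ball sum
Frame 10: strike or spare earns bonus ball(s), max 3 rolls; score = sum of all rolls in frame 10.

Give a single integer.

Answer: 124

Derivation:
Frame 1: STRIKE. 10 + next two rolls (5+4) = 19. Cumulative: 19
Frame 2: OPEN (5+4=9). Cumulative: 28
Frame 3: STRIKE. 10 + next two rolls (10+2) = 22. Cumulative: 50
Frame 4: STRIKE. 10 + next two rolls (2+0) = 12. Cumulative: 62
Frame 5: OPEN (2+0=2). Cumulative: 64
Frame 6: OPEN (7+2=9). Cumulative: 73
Frame 7: SPARE (1+9=10). 10 + next roll (10) = 20. Cumulative: 93
Frame 8: STRIKE. 10 + next two rolls (9+0) = 19. Cumulative: 112
Frame 9: OPEN (9+0=9). Cumulative: 121
Frame 10: OPEN. Sum of all frame-10 rolls (2+1) = 3. Cumulative: 124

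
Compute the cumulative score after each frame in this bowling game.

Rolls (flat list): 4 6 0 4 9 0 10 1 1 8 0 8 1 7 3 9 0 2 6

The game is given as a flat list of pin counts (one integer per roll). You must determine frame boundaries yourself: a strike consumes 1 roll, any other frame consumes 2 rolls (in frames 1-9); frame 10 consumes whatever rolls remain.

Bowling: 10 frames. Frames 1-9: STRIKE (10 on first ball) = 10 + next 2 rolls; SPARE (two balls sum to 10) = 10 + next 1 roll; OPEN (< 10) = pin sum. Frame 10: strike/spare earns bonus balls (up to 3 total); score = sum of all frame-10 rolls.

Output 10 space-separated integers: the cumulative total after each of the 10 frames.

Answer: 10 14 23 35 37 45 54 73 82 90

Derivation:
Frame 1: SPARE (4+6=10). 10 + next roll (0) = 10. Cumulative: 10
Frame 2: OPEN (0+4=4). Cumulative: 14
Frame 3: OPEN (9+0=9). Cumulative: 23
Frame 4: STRIKE. 10 + next two rolls (1+1) = 12. Cumulative: 35
Frame 5: OPEN (1+1=2). Cumulative: 37
Frame 6: OPEN (8+0=8). Cumulative: 45
Frame 7: OPEN (8+1=9). Cumulative: 54
Frame 8: SPARE (7+3=10). 10 + next roll (9) = 19. Cumulative: 73
Frame 9: OPEN (9+0=9). Cumulative: 82
Frame 10: OPEN. Sum of all frame-10 rolls (2+6) = 8. Cumulative: 90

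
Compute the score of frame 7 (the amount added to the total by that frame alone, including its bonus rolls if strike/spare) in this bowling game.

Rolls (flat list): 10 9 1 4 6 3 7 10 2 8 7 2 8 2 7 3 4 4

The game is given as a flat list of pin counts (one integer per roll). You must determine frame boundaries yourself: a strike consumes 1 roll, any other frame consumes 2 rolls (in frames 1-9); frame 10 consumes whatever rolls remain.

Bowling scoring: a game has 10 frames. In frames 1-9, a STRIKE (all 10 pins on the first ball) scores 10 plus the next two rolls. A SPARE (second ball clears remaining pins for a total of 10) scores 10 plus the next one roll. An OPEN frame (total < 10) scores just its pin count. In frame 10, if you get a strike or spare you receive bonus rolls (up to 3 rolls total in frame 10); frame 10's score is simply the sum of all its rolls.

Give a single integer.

Answer: 9

Derivation:
Frame 1: STRIKE. 10 + next two rolls (9+1) = 20. Cumulative: 20
Frame 2: SPARE (9+1=10). 10 + next roll (4) = 14. Cumulative: 34
Frame 3: SPARE (4+6=10). 10 + next roll (3) = 13. Cumulative: 47
Frame 4: SPARE (3+7=10). 10 + next roll (10) = 20. Cumulative: 67
Frame 5: STRIKE. 10 + next two rolls (2+8) = 20. Cumulative: 87
Frame 6: SPARE (2+8=10). 10 + next roll (7) = 17. Cumulative: 104
Frame 7: OPEN (7+2=9). Cumulative: 113
Frame 8: SPARE (8+2=10). 10 + next roll (7) = 17. Cumulative: 130
Frame 9: SPARE (7+3=10). 10 + next roll (4) = 14. Cumulative: 144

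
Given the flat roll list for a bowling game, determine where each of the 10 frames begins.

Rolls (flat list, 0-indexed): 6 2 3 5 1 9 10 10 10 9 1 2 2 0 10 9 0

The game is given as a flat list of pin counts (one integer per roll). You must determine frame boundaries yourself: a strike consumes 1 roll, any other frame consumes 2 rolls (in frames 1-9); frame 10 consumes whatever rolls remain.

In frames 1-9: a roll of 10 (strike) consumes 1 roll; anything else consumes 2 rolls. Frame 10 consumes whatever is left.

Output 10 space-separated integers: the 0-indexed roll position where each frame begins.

Answer: 0 2 4 6 7 8 9 11 13 15

Derivation:
Frame 1 starts at roll index 0: rolls=6,2 (sum=8), consumes 2 rolls
Frame 2 starts at roll index 2: rolls=3,5 (sum=8), consumes 2 rolls
Frame 3 starts at roll index 4: rolls=1,9 (sum=10), consumes 2 rolls
Frame 4 starts at roll index 6: roll=10 (strike), consumes 1 roll
Frame 5 starts at roll index 7: roll=10 (strike), consumes 1 roll
Frame 6 starts at roll index 8: roll=10 (strike), consumes 1 roll
Frame 7 starts at roll index 9: rolls=9,1 (sum=10), consumes 2 rolls
Frame 8 starts at roll index 11: rolls=2,2 (sum=4), consumes 2 rolls
Frame 9 starts at roll index 13: rolls=0,10 (sum=10), consumes 2 rolls
Frame 10 starts at roll index 15: 2 remaining rolls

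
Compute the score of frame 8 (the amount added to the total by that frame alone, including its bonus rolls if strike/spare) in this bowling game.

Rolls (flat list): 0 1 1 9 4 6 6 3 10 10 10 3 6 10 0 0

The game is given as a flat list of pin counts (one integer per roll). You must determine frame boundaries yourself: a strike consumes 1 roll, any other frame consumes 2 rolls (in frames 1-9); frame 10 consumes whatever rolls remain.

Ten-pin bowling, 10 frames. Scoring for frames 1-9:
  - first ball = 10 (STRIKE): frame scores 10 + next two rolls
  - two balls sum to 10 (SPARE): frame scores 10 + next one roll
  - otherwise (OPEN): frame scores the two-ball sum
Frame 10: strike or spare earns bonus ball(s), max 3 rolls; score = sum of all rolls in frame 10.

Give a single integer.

Answer: 9

Derivation:
Frame 1: OPEN (0+1=1). Cumulative: 1
Frame 2: SPARE (1+9=10). 10 + next roll (4) = 14. Cumulative: 15
Frame 3: SPARE (4+6=10). 10 + next roll (6) = 16. Cumulative: 31
Frame 4: OPEN (6+3=9). Cumulative: 40
Frame 5: STRIKE. 10 + next two rolls (10+10) = 30. Cumulative: 70
Frame 6: STRIKE. 10 + next two rolls (10+3) = 23. Cumulative: 93
Frame 7: STRIKE. 10 + next two rolls (3+6) = 19. Cumulative: 112
Frame 8: OPEN (3+6=9). Cumulative: 121
Frame 9: STRIKE. 10 + next two rolls (0+0) = 10. Cumulative: 131
Frame 10: OPEN. Sum of all frame-10 rolls (0+0) = 0. Cumulative: 131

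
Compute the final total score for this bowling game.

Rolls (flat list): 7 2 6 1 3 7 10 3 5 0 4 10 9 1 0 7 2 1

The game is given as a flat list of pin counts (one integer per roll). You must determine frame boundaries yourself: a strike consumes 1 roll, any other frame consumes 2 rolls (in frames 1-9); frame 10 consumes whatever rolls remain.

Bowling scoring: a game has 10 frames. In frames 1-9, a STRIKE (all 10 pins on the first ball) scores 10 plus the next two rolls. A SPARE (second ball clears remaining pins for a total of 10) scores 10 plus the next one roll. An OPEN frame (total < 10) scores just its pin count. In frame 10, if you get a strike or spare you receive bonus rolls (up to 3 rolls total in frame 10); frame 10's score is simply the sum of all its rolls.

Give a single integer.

Answer: 106

Derivation:
Frame 1: OPEN (7+2=9). Cumulative: 9
Frame 2: OPEN (6+1=7). Cumulative: 16
Frame 3: SPARE (3+7=10). 10 + next roll (10) = 20. Cumulative: 36
Frame 4: STRIKE. 10 + next two rolls (3+5) = 18. Cumulative: 54
Frame 5: OPEN (3+5=8). Cumulative: 62
Frame 6: OPEN (0+4=4). Cumulative: 66
Frame 7: STRIKE. 10 + next two rolls (9+1) = 20. Cumulative: 86
Frame 8: SPARE (9+1=10). 10 + next roll (0) = 10. Cumulative: 96
Frame 9: OPEN (0+7=7). Cumulative: 103
Frame 10: OPEN. Sum of all frame-10 rolls (2+1) = 3. Cumulative: 106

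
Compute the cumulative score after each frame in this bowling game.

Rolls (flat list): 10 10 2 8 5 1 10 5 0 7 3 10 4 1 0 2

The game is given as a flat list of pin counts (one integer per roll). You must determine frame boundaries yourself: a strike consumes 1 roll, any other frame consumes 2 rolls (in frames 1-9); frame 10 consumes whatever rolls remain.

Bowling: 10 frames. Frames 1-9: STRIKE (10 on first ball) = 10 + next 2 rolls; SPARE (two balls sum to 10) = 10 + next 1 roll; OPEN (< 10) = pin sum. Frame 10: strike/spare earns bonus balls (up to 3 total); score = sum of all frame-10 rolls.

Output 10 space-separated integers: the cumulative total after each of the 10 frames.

Answer: 22 42 57 63 78 83 103 118 123 125

Derivation:
Frame 1: STRIKE. 10 + next two rolls (10+2) = 22. Cumulative: 22
Frame 2: STRIKE. 10 + next two rolls (2+8) = 20. Cumulative: 42
Frame 3: SPARE (2+8=10). 10 + next roll (5) = 15. Cumulative: 57
Frame 4: OPEN (5+1=6). Cumulative: 63
Frame 5: STRIKE. 10 + next two rolls (5+0) = 15. Cumulative: 78
Frame 6: OPEN (5+0=5). Cumulative: 83
Frame 7: SPARE (7+3=10). 10 + next roll (10) = 20. Cumulative: 103
Frame 8: STRIKE. 10 + next two rolls (4+1) = 15. Cumulative: 118
Frame 9: OPEN (4+1=5). Cumulative: 123
Frame 10: OPEN. Sum of all frame-10 rolls (0+2) = 2. Cumulative: 125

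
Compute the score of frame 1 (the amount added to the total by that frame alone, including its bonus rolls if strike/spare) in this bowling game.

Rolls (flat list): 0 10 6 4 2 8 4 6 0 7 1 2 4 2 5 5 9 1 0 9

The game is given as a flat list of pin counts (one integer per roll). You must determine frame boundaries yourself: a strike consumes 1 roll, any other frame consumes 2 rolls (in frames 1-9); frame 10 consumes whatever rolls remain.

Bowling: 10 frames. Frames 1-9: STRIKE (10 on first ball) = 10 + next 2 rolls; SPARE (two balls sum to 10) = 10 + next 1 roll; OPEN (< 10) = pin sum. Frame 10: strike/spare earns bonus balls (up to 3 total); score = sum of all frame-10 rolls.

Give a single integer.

Frame 1: SPARE (0+10=10). 10 + next roll (6) = 16. Cumulative: 16
Frame 2: SPARE (6+4=10). 10 + next roll (2) = 12. Cumulative: 28
Frame 3: SPARE (2+8=10). 10 + next roll (4) = 14. Cumulative: 42

Answer: 16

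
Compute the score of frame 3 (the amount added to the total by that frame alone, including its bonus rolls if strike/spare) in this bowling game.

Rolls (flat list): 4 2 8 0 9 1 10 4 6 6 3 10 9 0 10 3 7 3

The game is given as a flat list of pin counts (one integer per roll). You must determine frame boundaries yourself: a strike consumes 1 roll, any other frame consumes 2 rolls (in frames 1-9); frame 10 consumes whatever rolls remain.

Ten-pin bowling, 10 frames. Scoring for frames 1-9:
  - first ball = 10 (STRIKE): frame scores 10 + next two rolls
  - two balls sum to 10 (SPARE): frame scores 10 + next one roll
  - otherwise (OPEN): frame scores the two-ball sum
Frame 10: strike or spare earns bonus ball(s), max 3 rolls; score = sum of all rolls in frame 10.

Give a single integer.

Frame 1: OPEN (4+2=6). Cumulative: 6
Frame 2: OPEN (8+0=8). Cumulative: 14
Frame 3: SPARE (9+1=10). 10 + next roll (10) = 20. Cumulative: 34
Frame 4: STRIKE. 10 + next two rolls (4+6) = 20. Cumulative: 54
Frame 5: SPARE (4+6=10). 10 + next roll (6) = 16. Cumulative: 70

Answer: 20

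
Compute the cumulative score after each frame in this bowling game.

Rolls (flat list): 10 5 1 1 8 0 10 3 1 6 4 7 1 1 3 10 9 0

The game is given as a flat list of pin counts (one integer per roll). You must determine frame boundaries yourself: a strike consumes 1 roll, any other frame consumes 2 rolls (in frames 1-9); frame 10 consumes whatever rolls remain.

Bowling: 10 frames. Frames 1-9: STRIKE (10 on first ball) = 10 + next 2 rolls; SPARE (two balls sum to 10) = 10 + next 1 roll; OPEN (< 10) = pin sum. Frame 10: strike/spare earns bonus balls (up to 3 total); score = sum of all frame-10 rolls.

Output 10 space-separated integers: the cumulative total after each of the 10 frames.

Answer: 16 22 31 44 48 65 73 77 96 105

Derivation:
Frame 1: STRIKE. 10 + next two rolls (5+1) = 16. Cumulative: 16
Frame 2: OPEN (5+1=6). Cumulative: 22
Frame 3: OPEN (1+8=9). Cumulative: 31
Frame 4: SPARE (0+10=10). 10 + next roll (3) = 13. Cumulative: 44
Frame 5: OPEN (3+1=4). Cumulative: 48
Frame 6: SPARE (6+4=10). 10 + next roll (7) = 17. Cumulative: 65
Frame 7: OPEN (7+1=8). Cumulative: 73
Frame 8: OPEN (1+3=4). Cumulative: 77
Frame 9: STRIKE. 10 + next two rolls (9+0) = 19. Cumulative: 96
Frame 10: OPEN. Sum of all frame-10 rolls (9+0) = 9. Cumulative: 105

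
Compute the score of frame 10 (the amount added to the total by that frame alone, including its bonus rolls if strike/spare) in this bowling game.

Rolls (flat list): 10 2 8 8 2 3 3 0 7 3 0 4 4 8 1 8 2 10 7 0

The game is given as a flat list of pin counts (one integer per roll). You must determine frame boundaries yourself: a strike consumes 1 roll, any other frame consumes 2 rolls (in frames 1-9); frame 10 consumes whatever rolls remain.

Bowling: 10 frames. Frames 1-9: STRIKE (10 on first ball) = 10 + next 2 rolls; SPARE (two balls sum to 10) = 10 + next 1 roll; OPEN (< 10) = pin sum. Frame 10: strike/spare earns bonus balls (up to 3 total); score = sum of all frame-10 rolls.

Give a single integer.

Answer: 17

Derivation:
Frame 1: STRIKE. 10 + next two rolls (2+8) = 20. Cumulative: 20
Frame 2: SPARE (2+8=10). 10 + next roll (8) = 18. Cumulative: 38
Frame 3: SPARE (8+2=10). 10 + next roll (3) = 13. Cumulative: 51
Frame 4: OPEN (3+3=6). Cumulative: 57
Frame 5: OPEN (0+7=7). Cumulative: 64
Frame 6: OPEN (3+0=3). Cumulative: 67
Frame 7: OPEN (4+4=8). Cumulative: 75
Frame 8: OPEN (8+1=9). Cumulative: 84
Frame 9: SPARE (8+2=10). 10 + next roll (10) = 20. Cumulative: 104
Frame 10: STRIKE. Sum of all frame-10 rolls (10+7+0) = 17. Cumulative: 121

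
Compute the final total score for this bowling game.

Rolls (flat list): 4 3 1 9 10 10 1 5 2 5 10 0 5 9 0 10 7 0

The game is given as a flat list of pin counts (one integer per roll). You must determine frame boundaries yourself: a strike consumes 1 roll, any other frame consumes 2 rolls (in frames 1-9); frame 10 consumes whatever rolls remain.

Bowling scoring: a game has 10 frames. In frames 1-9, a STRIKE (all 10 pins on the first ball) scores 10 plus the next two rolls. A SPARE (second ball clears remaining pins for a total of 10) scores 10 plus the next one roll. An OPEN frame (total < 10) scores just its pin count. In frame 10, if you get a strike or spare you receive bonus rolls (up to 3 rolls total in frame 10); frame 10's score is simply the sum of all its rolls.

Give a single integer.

Frame 1: OPEN (4+3=7). Cumulative: 7
Frame 2: SPARE (1+9=10). 10 + next roll (10) = 20. Cumulative: 27
Frame 3: STRIKE. 10 + next two rolls (10+1) = 21. Cumulative: 48
Frame 4: STRIKE. 10 + next two rolls (1+5) = 16. Cumulative: 64
Frame 5: OPEN (1+5=6). Cumulative: 70
Frame 6: OPEN (2+5=7). Cumulative: 77
Frame 7: STRIKE. 10 + next two rolls (0+5) = 15. Cumulative: 92
Frame 8: OPEN (0+5=5). Cumulative: 97
Frame 9: OPEN (9+0=9). Cumulative: 106
Frame 10: STRIKE. Sum of all frame-10 rolls (10+7+0) = 17. Cumulative: 123

Answer: 123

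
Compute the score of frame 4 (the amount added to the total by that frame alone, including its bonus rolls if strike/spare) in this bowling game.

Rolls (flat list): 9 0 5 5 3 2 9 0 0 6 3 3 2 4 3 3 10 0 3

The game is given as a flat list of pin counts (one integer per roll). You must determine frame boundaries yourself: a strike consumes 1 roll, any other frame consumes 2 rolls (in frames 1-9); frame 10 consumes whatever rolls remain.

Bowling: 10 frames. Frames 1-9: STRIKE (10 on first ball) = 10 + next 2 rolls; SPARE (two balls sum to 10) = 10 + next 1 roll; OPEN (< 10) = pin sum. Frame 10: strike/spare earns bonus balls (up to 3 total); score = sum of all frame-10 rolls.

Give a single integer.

Frame 1: OPEN (9+0=9). Cumulative: 9
Frame 2: SPARE (5+5=10). 10 + next roll (3) = 13. Cumulative: 22
Frame 3: OPEN (3+2=5). Cumulative: 27
Frame 4: OPEN (9+0=9). Cumulative: 36
Frame 5: OPEN (0+6=6). Cumulative: 42
Frame 6: OPEN (3+3=6). Cumulative: 48

Answer: 9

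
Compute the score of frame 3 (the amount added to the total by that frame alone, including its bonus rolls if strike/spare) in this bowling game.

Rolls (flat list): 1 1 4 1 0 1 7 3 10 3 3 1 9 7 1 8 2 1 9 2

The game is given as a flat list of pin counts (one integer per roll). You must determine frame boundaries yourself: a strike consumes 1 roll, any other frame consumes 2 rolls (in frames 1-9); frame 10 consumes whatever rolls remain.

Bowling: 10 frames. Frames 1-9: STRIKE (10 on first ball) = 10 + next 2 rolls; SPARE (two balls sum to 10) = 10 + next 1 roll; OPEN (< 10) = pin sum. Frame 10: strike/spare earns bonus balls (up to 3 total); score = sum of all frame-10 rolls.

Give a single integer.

Answer: 1

Derivation:
Frame 1: OPEN (1+1=2). Cumulative: 2
Frame 2: OPEN (4+1=5). Cumulative: 7
Frame 3: OPEN (0+1=1). Cumulative: 8
Frame 4: SPARE (7+3=10). 10 + next roll (10) = 20. Cumulative: 28
Frame 5: STRIKE. 10 + next two rolls (3+3) = 16. Cumulative: 44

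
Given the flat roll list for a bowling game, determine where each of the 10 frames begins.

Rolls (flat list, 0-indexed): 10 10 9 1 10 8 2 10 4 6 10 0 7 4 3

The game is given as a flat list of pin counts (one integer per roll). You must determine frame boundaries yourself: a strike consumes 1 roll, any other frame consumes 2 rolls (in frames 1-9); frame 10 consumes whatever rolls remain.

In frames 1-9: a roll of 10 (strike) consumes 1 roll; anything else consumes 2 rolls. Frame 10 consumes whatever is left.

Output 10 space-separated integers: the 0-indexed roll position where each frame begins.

Answer: 0 1 2 4 5 7 8 10 11 13

Derivation:
Frame 1 starts at roll index 0: roll=10 (strike), consumes 1 roll
Frame 2 starts at roll index 1: roll=10 (strike), consumes 1 roll
Frame 3 starts at roll index 2: rolls=9,1 (sum=10), consumes 2 rolls
Frame 4 starts at roll index 4: roll=10 (strike), consumes 1 roll
Frame 5 starts at roll index 5: rolls=8,2 (sum=10), consumes 2 rolls
Frame 6 starts at roll index 7: roll=10 (strike), consumes 1 roll
Frame 7 starts at roll index 8: rolls=4,6 (sum=10), consumes 2 rolls
Frame 8 starts at roll index 10: roll=10 (strike), consumes 1 roll
Frame 9 starts at roll index 11: rolls=0,7 (sum=7), consumes 2 rolls
Frame 10 starts at roll index 13: 2 remaining rolls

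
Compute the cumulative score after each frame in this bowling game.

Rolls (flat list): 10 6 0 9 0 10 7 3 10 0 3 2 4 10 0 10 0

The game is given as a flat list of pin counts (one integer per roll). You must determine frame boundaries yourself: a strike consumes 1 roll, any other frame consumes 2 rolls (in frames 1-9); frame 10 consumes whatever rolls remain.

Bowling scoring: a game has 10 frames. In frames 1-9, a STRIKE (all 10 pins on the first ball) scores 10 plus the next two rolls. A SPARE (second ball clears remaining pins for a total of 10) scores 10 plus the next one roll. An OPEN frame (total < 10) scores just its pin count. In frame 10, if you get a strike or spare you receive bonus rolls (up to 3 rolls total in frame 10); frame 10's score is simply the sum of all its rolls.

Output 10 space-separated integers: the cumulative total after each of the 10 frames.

Answer: 16 22 31 51 71 84 87 93 113 123

Derivation:
Frame 1: STRIKE. 10 + next two rolls (6+0) = 16. Cumulative: 16
Frame 2: OPEN (6+0=6). Cumulative: 22
Frame 3: OPEN (9+0=9). Cumulative: 31
Frame 4: STRIKE. 10 + next two rolls (7+3) = 20. Cumulative: 51
Frame 5: SPARE (7+3=10). 10 + next roll (10) = 20. Cumulative: 71
Frame 6: STRIKE. 10 + next two rolls (0+3) = 13. Cumulative: 84
Frame 7: OPEN (0+3=3). Cumulative: 87
Frame 8: OPEN (2+4=6). Cumulative: 93
Frame 9: STRIKE. 10 + next two rolls (0+10) = 20. Cumulative: 113
Frame 10: SPARE. Sum of all frame-10 rolls (0+10+0) = 10. Cumulative: 123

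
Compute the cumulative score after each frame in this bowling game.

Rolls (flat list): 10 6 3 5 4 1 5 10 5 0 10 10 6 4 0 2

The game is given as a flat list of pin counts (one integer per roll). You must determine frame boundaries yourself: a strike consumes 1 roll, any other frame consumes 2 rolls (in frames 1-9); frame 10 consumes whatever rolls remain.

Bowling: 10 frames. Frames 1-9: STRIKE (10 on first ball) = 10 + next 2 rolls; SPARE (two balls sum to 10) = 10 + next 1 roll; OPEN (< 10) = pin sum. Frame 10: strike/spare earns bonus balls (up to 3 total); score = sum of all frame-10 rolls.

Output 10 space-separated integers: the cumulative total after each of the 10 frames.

Frame 1: STRIKE. 10 + next two rolls (6+3) = 19. Cumulative: 19
Frame 2: OPEN (6+3=9). Cumulative: 28
Frame 3: OPEN (5+4=9). Cumulative: 37
Frame 4: OPEN (1+5=6). Cumulative: 43
Frame 5: STRIKE. 10 + next two rolls (5+0) = 15. Cumulative: 58
Frame 6: OPEN (5+0=5). Cumulative: 63
Frame 7: STRIKE. 10 + next two rolls (10+6) = 26. Cumulative: 89
Frame 8: STRIKE. 10 + next two rolls (6+4) = 20. Cumulative: 109
Frame 9: SPARE (6+4=10). 10 + next roll (0) = 10. Cumulative: 119
Frame 10: OPEN. Sum of all frame-10 rolls (0+2) = 2. Cumulative: 121

Answer: 19 28 37 43 58 63 89 109 119 121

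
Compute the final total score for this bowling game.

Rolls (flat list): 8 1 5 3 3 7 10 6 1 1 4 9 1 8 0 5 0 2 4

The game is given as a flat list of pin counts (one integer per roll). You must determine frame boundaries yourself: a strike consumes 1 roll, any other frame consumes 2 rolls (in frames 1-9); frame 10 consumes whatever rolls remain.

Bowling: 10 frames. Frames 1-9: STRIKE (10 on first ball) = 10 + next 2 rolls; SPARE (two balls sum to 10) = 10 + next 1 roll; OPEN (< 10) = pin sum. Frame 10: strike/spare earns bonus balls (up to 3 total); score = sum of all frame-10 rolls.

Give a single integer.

Answer: 103

Derivation:
Frame 1: OPEN (8+1=9). Cumulative: 9
Frame 2: OPEN (5+3=8). Cumulative: 17
Frame 3: SPARE (3+7=10). 10 + next roll (10) = 20. Cumulative: 37
Frame 4: STRIKE. 10 + next two rolls (6+1) = 17. Cumulative: 54
Frame 5: OPEN (6+1=7). Cumulative: 61
Frame 6: OPEN (1+4=5). Cumulative: 66
Frame 7: SPARE (9+1=10). 10 + next roll (8) = 18. Cumulative: 84
Frame 8: OPEN (8+0=8). Cumulative: 92
Frame 9: OPEN (5+0=5). Cumulative: 97
Frame 10: OPEN. Sum of all frame-10 rolls (2+4) = 6. Cumulative: 103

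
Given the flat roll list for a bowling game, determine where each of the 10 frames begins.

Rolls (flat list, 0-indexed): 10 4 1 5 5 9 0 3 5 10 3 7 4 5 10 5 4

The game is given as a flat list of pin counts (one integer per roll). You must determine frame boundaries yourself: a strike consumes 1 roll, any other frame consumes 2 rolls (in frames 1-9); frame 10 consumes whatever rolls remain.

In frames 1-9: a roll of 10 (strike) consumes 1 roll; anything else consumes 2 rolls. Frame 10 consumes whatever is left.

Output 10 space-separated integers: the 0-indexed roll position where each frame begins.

Answer: 0 1 3 5 7 9 10 12 14 15

Derivation:
Frame 1 starts at roll index 0: roll=10 (strike), consumes 1 roll
Frame 2 starts at roll index 1: rolls=4,1 (sum=5), consumes 2 rolls
Frame 3 starts at roll index 3: rolls=5,5 (sum=10), consumes 2 rolls
Frame 4 starts at roll index 5: rolls=9,0 (sum=9), consumes 2 rolls
Frame 5 starts at roll index 7: rolls=3,5 (sum=8), consumes 2 rolls
Frame 6 starts at roll index 9: roll=10 (strike), consumes 1 roll
Frame 7 starts at roll index 10: rolls=3,7 (sum=10), consumes 2 rolls
Frame 8 starts at roll index 12: rolls=4,5 (sum=9), consumes 2 rolls
Frame 9 starts at roll index 14: roll=10 (strike), consumes 1 roll
Frame 10 starts at roll index 15: 2 remaining rolls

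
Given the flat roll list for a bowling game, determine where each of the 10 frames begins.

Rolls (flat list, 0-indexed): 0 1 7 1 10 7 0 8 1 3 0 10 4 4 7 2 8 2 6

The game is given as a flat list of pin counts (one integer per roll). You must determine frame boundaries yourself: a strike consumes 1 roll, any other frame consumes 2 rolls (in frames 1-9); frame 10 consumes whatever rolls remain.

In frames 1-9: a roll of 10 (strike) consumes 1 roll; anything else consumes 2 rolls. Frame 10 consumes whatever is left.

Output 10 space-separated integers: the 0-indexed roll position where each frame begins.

Answer: 0 2 4 5 7 9 11 12 14 16

Derivation:
Frame 1 starts at roll index 0: rolls=0,1 (sum=1), consumes 2 rolls
Frame 2 starts at roll index 2: rolls=7,1 (sum=8), consumes 2 rolls
Frame 3 starts at roll index 4: roll=10 (strike), consumes 1 roll
Frame 4 starts at roll index 5: rolls=7,0 (sum=7), consumes 2 rolls
Frame 5 starts at roll index 7: rolls=8,1 (sum=9), consumes 2 rolls
Frame 6 starts at roll index 9: rolls=3,0 (sum=3), consumes 2 rolls
Frame 7 starts at roll index 11: roll=10 (strike), consumes 1 roll
Frame 8 starts at roll index 12: rolls=4,4 (sum=8), consumes 2 rolls
Frame 9 starts at roll index 14: rolls=7,2 (sum=9), consumes 2 rolls
Frame 10 starts at roll index 16: 3 remaining rolls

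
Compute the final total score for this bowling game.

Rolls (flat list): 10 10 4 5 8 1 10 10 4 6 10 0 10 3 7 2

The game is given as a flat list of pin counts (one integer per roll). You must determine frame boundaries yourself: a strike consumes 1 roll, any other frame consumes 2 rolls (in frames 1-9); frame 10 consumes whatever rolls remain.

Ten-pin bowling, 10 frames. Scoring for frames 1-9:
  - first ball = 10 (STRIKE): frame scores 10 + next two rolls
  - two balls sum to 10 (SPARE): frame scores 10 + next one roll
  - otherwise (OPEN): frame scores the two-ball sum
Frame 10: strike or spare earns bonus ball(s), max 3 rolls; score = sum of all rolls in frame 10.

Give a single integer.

Answer: 170

Derivation:
Frame 1: STRIKE. 10 + next two rolls (10+4) = 24. Cumulative: 24
Frame 2: STRIKE. 10 + next two rolls (4+5) = 19. Cumulative: 43
Frame 3: OPEN (4+5=9). Cumulative: 52
Frame 4: OPEN (8+1=9). Cumulative: 61
Frame 5: STRIKE. 10 + next two rolls (10+4) = 24. Cumulative: 85
Frame 6: STRIKE. 10 + next two rolls (4+6) = 20. Cumulative: 105
Frame 7: SPARE (4+6=10). 10 + next roll (10) = 20. Cumulative: 125
Frame 8: STRIKE. 10 + next two rolls (0+10) = 20. Cumulative: 145
Frame 9: SPARE (0+10=10). 10 + next roll (3) = 13. Cumulative: 158
Frame 10: SPARE. Sum of all frame-10 rolls (3+7+2) = 12. Cumulative: 170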